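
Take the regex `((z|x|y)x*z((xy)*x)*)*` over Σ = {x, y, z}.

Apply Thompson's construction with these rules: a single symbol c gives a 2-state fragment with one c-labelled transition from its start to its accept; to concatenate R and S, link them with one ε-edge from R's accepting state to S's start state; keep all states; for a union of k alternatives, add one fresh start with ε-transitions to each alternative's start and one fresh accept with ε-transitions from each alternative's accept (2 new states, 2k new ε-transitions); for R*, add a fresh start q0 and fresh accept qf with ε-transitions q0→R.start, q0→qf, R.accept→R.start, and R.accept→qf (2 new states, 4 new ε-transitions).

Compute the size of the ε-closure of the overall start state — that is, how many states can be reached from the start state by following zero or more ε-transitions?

6

Work bottom-up. For each fragment F, track |ε-closure(F.start)| and whether F's accept lies in that closure (i.e. whether F accepts ε). A single-symbol fragment has closure size 1 and does not accept ε.
  z|x|y — new start ε-reaches every alternative's start; none of them accept ε, so the new accept is not reached: C = 1 + 1 + 1 + 1 = 4
  x* — new start has ε-edges to the inner start and to the new accept, so C = 2 + 1 = 3
  xy — C equals the left operand's closure size = 1 (its accept is not ε-reachable, so the closure stops there)
  (xy)* — the star's fresh start ε-reaches both the body's start and the fresh accept: C = 2 + 1 = 3
  (xy)*x — C = 3 + 1 = 4 (closure spills across the concat boundary because the left factor accepts ε)
  ((xy)*x)* — new start has ε-edges to the inner start and to the new accept, so C = 2 + 4 = 6
  (z|x|y)x*z((xy)*x)* — C equals the left operand's closure size = 4 (its accept is not ε-reachable, so the closure stops there)
  ((z|x|y)x*z((xy)*x)*)* — C = 1 (new start) + 4 (body) + 1 (new accept) = 6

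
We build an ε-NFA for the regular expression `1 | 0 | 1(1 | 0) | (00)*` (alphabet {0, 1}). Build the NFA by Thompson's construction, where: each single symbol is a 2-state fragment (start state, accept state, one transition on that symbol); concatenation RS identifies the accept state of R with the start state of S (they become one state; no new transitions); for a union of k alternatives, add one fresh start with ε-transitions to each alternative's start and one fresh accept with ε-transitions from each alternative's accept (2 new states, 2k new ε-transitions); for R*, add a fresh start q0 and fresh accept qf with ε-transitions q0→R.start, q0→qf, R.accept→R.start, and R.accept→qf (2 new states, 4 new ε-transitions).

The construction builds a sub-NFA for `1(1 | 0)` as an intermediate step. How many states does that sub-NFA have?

7

Fragment for `1(1 | 0)`:
Each of the 3 symbol leaves contributes a 2-state fragment.
  1 | 0 : 6 states
  1(1 | 0) : 7 states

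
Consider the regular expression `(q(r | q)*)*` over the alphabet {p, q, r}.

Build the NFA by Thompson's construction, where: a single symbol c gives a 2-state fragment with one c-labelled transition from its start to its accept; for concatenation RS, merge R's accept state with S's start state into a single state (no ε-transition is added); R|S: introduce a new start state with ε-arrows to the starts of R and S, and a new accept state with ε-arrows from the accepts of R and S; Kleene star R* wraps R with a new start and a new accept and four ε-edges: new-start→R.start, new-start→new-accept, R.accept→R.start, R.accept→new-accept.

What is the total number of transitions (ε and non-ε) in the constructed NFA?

Bottom-up over the parse tree:
Each of the 3 symbol leaves contributes 1 transition (1 symbol, 0 ε).
  r | q = 6 transitions (2 symbol, 4 ε)
  (r | q)* = 10 transitions (2 symbol, 8 ε)
  q(r | q)* = 11 transitions (3 symbol, 8 ε)
  (q(r | q)*)* = 15 transitions (3 symbol, 12 ε)

15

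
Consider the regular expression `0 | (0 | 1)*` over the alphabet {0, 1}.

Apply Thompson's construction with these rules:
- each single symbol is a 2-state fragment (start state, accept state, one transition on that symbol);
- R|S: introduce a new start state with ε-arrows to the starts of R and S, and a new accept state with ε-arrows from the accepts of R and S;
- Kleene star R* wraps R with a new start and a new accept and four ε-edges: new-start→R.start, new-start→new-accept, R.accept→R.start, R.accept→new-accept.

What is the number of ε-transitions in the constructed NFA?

12

Per subexpression:
Each of the 3 symbol leaves contributes 0 ε-transitions.
  0 | 1 — 4 ε-transitions
  (0 | 1)* — 8 ε-transitions
  0 | (0 | 1)* — 12 ε-transitions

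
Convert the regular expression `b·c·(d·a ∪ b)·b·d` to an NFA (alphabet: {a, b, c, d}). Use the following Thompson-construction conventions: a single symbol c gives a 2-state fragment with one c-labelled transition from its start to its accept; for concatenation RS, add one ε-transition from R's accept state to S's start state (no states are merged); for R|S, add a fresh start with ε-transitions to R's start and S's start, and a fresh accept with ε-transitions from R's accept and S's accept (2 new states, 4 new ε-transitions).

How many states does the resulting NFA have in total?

Per subexpression:
Each of the 7 symbol leaves contributes a 2-state fragment.
  d·a : 4 states
  d·a ∪ b : 8 states
  b·c·(d·a ∪ b)·b·d : 16 states

16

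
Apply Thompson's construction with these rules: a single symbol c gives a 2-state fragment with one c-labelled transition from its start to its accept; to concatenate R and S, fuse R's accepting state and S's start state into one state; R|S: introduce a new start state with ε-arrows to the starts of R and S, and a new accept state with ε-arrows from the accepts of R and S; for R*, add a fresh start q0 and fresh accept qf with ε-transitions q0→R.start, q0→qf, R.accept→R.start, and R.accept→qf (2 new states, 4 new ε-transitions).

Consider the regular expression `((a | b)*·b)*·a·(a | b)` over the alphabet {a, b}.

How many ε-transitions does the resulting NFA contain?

16

Per subexpression:
Each of the 6 symbol leaves contributes 0 ε-transitions.
  a | b = 4 ε-transitions
  (a | b)* = 8 ε-transitions
  (a | b)*·b = 8 ε-transitions
  ((a | b)*·b)* = 12 ε-transitions
  a | b = 4 ε-transitions
  ((a | b)*·b)*·a·(a | b) = 16 ε-transitions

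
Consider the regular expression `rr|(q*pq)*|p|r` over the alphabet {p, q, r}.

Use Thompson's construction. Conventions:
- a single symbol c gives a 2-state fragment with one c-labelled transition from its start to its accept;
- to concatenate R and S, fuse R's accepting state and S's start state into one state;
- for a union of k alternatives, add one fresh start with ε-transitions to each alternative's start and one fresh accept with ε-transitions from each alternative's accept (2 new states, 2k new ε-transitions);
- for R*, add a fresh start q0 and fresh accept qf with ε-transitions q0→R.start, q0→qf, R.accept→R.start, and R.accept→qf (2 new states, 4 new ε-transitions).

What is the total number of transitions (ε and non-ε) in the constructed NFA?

Per subexpression:
Each of the 7 symbol leaves contributes 1 transition (1 symbol, 0 ε).
  rr → 2 transitions (2 symbol, 0 ε)
  q* → 5 transitions (1 symbol, 4 ε)
  q*pq → 7 transitions (3 symbol, 4 ε)
  (q*pq)* → 11 transitions (3 symbol, 8 ε)
  rr|(q*pq)*|p|r → 23 transitions (7 symbol, 16 ε)

23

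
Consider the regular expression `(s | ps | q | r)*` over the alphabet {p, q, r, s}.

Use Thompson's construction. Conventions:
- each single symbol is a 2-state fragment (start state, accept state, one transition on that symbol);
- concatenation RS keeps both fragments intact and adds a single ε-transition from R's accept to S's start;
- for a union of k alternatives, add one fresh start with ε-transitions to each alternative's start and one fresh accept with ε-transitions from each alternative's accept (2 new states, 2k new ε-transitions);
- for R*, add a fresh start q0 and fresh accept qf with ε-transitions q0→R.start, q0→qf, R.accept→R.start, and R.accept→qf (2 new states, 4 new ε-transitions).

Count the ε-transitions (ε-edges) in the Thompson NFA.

Recursing over subexpressions:
Each of the 5 symbol leaves contributes 0 ε-transitions.
  ps — 1 ε-transition
  s | ps | q | r — 9 ε-transitions
  (s | ps | q | r)* — 13 ε-transitions

13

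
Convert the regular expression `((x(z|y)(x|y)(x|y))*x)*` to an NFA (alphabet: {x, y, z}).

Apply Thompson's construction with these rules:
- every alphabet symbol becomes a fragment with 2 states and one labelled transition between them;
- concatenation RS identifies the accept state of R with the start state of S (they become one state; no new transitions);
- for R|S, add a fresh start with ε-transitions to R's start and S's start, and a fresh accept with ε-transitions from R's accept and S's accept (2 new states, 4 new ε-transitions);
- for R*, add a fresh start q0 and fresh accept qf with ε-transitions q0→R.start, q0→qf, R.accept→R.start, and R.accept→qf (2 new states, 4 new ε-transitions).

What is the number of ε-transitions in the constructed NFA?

20

By structural recursion:
Each of the 8 symbol leaves contributes 0 ε-transitions.
  z|y → 4 ε-transitions
  x|y → 4 ε-transitions
  x|y → 4 ε-transitions
  x(z|y)(x|y)(x|y) → 12 ε-transitions
  (x(z|y)(x|y)(x|y))* → 16 ε-transitions
  (x(z|y)(x|y)(x|y))*x → 16 ε-transitions
  ((x(z|y)(x|y)(x|y))*x)* → 20 ε-transitions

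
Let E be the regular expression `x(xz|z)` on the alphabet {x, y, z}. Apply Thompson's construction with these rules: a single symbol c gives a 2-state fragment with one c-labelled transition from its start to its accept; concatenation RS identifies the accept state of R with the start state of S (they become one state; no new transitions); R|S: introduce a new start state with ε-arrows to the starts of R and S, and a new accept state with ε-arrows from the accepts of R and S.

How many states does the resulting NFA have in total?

8

By structural recursion:
Each of the 4 symbol leaves contributes a 2-state fragment.
  xz = 3 states
  xz|z = 7 states
  x(xz|z) = 8 states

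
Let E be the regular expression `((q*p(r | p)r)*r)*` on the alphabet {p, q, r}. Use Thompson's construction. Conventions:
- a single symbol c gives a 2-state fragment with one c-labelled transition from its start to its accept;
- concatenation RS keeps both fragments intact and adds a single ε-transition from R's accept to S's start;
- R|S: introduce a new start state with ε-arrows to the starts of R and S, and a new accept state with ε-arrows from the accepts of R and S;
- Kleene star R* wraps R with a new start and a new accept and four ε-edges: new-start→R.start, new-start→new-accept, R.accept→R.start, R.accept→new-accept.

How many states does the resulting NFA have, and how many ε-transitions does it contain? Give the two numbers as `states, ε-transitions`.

20, 20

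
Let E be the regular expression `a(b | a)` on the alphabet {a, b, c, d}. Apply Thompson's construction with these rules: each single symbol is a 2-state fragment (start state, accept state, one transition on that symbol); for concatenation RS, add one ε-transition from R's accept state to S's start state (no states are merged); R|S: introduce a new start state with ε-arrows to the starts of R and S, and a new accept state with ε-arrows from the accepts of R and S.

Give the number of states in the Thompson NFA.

Recursing over subexpressions:
Each of the 3 symbol leaves contributes a 2-state fragment.
  b | a → 6 states
  a(b | a) → 8 states

8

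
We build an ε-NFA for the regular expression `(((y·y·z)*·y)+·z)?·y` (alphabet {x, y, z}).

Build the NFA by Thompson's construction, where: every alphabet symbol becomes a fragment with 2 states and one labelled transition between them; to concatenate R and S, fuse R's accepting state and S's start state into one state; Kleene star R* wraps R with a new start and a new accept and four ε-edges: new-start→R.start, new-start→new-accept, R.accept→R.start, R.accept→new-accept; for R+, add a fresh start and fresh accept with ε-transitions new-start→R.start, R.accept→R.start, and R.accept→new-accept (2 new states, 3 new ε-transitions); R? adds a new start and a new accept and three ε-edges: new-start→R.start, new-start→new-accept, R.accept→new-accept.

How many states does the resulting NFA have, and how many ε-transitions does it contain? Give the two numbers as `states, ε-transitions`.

By structural recursion:
Each of the 6 symbol leaves contributes 2 states and 0 ε-transitions.
  y·y·z — 4 states, 0 ε-transitions
  (y·y·z)* — 6 states, 4 ε-transitions
  (y·y·z)*·y — 7 states, 4 ε-transitions
  ((y·y·z)*·y)+ — 9 states, 7 ε-transitions
  ((y·y·z)*·y)+·z — 10 states, 7 ε-transitions
  (((y·y·z)*·y)+·z)? — 12 states, 10 ε-transitions
  (((y·y·z)*·y)+·z)?·y — 13 states, 10 ε-transitions

13, 10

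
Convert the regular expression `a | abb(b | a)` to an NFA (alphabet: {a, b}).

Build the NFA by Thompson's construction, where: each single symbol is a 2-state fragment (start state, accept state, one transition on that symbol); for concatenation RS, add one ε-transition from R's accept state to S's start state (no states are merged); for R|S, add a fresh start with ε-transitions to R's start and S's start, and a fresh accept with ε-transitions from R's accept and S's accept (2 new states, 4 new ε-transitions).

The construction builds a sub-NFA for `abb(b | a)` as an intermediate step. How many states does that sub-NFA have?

12

Fragment for `abb(b | a)`:
Each of the 5 symbol leaves contributes a 2-state fragment.
  b | a : 6 states
  abb(b | a) : 12 states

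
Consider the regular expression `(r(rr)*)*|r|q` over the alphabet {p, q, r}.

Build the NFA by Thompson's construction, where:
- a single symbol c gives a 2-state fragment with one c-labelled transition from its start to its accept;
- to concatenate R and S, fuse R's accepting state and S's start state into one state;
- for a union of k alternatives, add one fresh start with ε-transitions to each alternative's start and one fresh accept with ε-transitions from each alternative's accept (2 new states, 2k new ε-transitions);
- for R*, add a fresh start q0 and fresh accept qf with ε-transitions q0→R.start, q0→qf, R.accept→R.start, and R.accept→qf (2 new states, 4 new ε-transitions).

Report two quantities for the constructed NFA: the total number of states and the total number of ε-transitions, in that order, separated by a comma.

14, 14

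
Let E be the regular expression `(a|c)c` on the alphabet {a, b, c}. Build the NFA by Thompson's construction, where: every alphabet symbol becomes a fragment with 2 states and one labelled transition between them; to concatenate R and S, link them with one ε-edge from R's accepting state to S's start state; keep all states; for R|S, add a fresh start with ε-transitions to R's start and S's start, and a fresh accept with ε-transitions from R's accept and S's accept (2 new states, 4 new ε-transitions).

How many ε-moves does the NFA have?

Bottom-up over the parse tree:
Each of the 3 symbol leaves contributes 0 ε-transitions.
  a|c : 4 ε-transitions
  (a|c)c : 5 ε-transitions

5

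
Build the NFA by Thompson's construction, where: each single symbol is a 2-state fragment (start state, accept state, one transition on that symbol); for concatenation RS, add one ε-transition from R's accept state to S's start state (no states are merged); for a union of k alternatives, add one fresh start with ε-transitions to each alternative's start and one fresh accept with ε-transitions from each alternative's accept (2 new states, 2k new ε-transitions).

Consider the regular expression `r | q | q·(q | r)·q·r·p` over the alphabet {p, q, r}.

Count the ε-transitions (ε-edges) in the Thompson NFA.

14

Recursing over subexpressions:
Each of the 8 symbol leaves contributes 0 ε-transitions.
  q | r = 4 ε-transitions
  q·(q | r)·q·r·p = 8 ε-transitions
  r | q | q·(q | r)·q·r·p = 14 ε-transitions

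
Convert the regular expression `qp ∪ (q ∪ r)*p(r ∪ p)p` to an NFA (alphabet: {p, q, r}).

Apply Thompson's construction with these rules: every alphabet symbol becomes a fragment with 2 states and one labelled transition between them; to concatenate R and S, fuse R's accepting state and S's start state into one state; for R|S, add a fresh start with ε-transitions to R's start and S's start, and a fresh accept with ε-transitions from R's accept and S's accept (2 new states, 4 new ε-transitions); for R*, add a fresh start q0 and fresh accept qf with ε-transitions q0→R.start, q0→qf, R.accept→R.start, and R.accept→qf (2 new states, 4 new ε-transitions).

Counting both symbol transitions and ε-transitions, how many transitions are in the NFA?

By structural recursion:
Each of the 8 symbol leaves contributes 1 transition (1 symbol, 0 ε).
  qp — 2 transitions (2 symbol, 0 ε)
  q ∪ r — 6 transitions (2 symbol, 4 ε)
  (q ∪ r)* — 10 transitions (2 symbol, 8 ε)
  r ∪ p — 6 transitions (2 symbol, 4 ε)
  (q ∪ r)*p(r ∪ p)p — 18 transitions (6 symbol, 12 ε)
  qp ∪ (q ∪ r)*p(r ∪ p)p — 24 transitions (8 symbol, 16 ε)

24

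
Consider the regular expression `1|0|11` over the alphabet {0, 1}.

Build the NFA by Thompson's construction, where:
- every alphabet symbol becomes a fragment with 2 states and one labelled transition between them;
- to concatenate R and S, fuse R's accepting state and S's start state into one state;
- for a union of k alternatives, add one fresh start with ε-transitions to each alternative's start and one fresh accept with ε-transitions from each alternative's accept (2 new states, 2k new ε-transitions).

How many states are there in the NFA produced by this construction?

9

By structural recursion:
Each of the 4 symbol leaves contributes a 2-state fragment.
  11 = 3 states
  1|0|11 = 9 states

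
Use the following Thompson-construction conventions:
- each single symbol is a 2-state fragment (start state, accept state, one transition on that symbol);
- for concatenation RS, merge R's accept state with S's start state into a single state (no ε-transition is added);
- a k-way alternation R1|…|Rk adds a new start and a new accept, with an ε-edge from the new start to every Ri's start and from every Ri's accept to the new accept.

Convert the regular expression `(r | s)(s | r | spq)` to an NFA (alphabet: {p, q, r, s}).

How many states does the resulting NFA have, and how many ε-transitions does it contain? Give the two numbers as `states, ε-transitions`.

15, 10

Per subexpression:
Each of the 7 symbol leaves contributes 2 states and 0 ε-transitions.
  r | s → 6 states, 4 ε-transitions
  spq → 4 states, 0 ε-transitions
  s | r | spq → 10 states, 6 ε-transitions
  (r | s)(s | r | spq) → 15 states, 10 ε-transitions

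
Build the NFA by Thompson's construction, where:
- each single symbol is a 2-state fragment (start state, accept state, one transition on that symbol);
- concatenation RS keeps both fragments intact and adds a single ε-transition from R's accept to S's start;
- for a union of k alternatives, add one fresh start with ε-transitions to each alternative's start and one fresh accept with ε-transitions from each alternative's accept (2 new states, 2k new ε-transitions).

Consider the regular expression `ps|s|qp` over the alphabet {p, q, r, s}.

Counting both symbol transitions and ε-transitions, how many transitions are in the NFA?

13

Recursing over subexpressions:
Each of the 5 symbol leaves contributes 1 transition (1 symbol, 0 ε).
  ps → 3 transitions (2 symbol, 1 ε)
  qp → 3 transitions (2 symbol, 1 ε)
  ps|s|qp → 13 transitions (5 symbol, 8 ε)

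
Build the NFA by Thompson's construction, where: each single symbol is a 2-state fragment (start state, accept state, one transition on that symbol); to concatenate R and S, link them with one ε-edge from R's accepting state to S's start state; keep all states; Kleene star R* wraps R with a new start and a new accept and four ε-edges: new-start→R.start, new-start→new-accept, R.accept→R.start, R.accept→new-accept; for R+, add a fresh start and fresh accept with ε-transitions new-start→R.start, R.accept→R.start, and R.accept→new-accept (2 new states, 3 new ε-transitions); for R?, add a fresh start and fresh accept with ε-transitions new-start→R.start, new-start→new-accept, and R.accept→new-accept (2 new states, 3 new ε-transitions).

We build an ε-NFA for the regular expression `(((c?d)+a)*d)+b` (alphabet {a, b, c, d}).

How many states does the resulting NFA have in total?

18

By structural recursion:
Each of the 5 symbol leaves contributes a 2-state fragment.
  c? → 4 states
  c?d → 6 states
  (c?d)+ → 8 states
  (c?d)+a → 10 states
  ((c?d)+a)* → 12 states
  ((c?d)+a)*d → 14 states
  (((c?d)+a)*d)+ → 16 states
  (((c?d)+a)*d)+b → 18 states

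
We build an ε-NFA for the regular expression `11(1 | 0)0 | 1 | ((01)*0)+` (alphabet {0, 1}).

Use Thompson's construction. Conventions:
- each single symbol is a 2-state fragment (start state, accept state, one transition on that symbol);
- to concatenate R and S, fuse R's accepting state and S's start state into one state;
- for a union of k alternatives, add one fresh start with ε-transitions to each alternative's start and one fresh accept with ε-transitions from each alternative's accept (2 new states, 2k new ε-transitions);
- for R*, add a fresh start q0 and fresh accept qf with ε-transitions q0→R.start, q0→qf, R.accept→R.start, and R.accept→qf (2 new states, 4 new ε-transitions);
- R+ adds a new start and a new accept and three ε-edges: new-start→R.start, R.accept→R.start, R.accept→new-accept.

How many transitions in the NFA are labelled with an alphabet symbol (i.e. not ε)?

9

Building bottom-up:
Each of the 9 symbol leaves contributes exactly 1 symbol transition.
  1 | 0 — 2 symbol transitions
  11(1 | 0)0 — 5 symbol transitions
  01 — 2 symbol transitions
  (01)* — 2 symbol transitions
  (01)*0 — 3 symbol transitions
  ((01)*0)+ — 3 symbol transitions
  11(1 | 0)0 | 1 | ((01)*0)+ — 9 symbol transitions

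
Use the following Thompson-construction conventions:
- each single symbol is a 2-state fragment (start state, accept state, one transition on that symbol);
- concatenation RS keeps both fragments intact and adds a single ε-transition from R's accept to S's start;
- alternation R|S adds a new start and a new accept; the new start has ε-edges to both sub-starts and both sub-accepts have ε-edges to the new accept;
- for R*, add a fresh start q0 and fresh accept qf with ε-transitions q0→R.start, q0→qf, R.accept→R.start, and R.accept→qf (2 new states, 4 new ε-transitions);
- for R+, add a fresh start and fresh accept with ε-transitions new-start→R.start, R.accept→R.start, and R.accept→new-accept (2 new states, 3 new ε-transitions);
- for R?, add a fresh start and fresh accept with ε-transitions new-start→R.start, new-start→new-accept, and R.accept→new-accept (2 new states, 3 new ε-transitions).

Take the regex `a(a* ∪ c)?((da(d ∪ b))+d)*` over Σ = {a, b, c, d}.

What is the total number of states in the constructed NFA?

Bottom-up over the parse tree:
Each of the 8 symbol leaves contributes a 2-state fragment.
  a* — 4 states
  a* ∪ c — 8 states
  (a* ∪ c)? — 10 states
  d ∪ b — 6 states
  da(d ∪ b) — 10 states
  (da(d ∪ b))+ — 12 states
  (da(d ∪ b))+d — 14 states
  ((da(d ∪ b))+d)* — 16 states
  a(a* ∪ c)?((da(d ∪ b))+d)* — 28 states

28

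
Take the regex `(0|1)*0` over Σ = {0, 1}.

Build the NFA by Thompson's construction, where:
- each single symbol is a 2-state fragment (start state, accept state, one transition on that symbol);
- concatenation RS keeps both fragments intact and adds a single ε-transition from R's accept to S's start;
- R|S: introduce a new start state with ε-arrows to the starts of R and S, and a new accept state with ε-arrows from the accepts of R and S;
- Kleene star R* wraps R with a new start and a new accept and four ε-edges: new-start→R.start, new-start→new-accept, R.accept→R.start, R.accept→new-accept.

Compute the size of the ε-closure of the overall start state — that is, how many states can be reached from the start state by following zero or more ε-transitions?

6

Let C(F) = |ε-closure(F.start)| within fragment F, and note whether F accepts ε. Symbol fragments have C = 1 and do not accept ε. Then:
  0|1 : new start ε-reaches every alternative's start; none of them accept ε, so the new accept is not reached: |closure| = 1 + 1 + 1 = 3
  (0|1)* : |closure| = 1 (new start) + 3 (body) + 1 (new accept) = 5
  (0|1)*0 : the left operand accepts ε, so the closure extends into the next operand (via the concat ε-link); |closure| = 5 + 1 = 6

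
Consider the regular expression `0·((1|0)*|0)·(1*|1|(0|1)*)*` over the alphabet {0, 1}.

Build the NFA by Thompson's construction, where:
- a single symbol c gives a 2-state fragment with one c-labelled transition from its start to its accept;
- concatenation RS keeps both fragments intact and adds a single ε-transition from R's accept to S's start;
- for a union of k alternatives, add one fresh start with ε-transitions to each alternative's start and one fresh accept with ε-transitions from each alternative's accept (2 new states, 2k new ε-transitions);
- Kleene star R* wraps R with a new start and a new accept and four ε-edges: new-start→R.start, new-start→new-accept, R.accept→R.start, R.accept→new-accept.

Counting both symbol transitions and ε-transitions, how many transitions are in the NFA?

Bottom-up over the parse tree:
Each of the 8 symbol leaves contributes 1 transition (1 symbol, 0 ε).
  1|0 : 6 transitions (2 symbol, 4 ε)
  (1|0)* : 10 transitions (2 symbol, 8 ε)
  (1|0)*|0 : 15 transitions (3 symbol, 12 ε)
  1* : 5 transitions (1 symbol, 4 ε)
  0|1 : 6 transitions (2 symbol, 4 ε)
  (0|1)* : 10 transitions (2 symbol, 8 ε)
  1*|1|(0|1)* : 22 transitions (4 symbol, 18 ε)
  (1*|1|(0|1)*)* : 26 transitions (4 symbol, 22 ε)
  0·((1|0)*|0)·(1*|1|(0|1)*)* : 44 transitions (8 symbol, 36 ε)

44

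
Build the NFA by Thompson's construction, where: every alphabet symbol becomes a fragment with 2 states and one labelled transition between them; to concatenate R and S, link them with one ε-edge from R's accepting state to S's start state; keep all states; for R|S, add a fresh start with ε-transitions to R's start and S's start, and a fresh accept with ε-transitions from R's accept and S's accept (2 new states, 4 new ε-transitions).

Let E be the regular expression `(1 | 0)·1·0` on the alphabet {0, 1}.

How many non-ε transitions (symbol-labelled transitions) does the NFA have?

4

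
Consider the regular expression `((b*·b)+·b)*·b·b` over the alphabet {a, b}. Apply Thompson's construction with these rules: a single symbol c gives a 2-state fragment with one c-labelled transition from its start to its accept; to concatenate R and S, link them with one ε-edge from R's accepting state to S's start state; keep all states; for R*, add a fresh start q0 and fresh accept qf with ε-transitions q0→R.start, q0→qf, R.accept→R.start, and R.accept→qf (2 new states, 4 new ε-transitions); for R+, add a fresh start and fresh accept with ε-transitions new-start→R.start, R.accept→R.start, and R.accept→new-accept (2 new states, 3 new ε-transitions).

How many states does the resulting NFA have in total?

Bottom-up over the parse tree:
Each of the 5 symbol leaves contributes a 2-state fragment.
  b* = 4 states
  b*·b = 6 states
  (b*·b)+ = 8 states
  (b*·b)+·b = 10 states
  ((b*·b)+·b)* = 12 states
  ((b*·b)+·b)*·b·b = 16 states

16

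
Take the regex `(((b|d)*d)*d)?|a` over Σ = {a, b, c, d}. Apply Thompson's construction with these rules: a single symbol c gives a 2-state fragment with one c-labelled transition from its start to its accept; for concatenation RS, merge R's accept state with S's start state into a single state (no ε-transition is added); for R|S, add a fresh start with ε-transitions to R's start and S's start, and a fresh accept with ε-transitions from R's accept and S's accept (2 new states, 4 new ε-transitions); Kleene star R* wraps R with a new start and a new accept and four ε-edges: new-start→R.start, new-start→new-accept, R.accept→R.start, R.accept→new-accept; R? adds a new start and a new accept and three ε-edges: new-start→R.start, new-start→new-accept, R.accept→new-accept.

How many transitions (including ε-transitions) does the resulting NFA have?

24

By structural recursion:
Each of the 5 symbol leaves contributes 1 transition (1 symbol, 0 ε).
  b|d : 6 transitions (2 symbol, 4 ε)
  (b|d)* : 10 transitions (2 symbol, 8 ε)
  (b|d)*d : 11 transitions (3 symbol, 8 ε)
  ((b|d)*d)* : 15 transitions (3 symbol, 12 ε)
  ((b|d)*d)*d : 16 transitions (4 symbol, 12 ε)
  (((b|d)*d)*d)? : 19 transitions (4 symbol, 15 ε)
  (((b|d)*d)*d)?|a : 24 transitions (5 symbol, 19 ε)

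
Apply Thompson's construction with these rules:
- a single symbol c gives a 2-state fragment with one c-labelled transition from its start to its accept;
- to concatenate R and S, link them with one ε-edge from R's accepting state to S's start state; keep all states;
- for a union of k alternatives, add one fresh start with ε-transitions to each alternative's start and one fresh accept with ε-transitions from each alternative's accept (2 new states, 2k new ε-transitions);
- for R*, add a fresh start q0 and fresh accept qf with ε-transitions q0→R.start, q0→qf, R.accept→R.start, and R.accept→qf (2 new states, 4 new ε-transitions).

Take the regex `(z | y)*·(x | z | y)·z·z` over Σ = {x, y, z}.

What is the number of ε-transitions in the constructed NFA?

By structural recursion:
Each of the 7 symbol leaves contributes 0 ε-transitions.
  z | y — 4 ε-transitions
  (z | y)* — 8 ε-transitions
  x | z | y — 6 ε-transitions
  (z | y)*·(x | z | y)·z·z — 17 ε-transitions

17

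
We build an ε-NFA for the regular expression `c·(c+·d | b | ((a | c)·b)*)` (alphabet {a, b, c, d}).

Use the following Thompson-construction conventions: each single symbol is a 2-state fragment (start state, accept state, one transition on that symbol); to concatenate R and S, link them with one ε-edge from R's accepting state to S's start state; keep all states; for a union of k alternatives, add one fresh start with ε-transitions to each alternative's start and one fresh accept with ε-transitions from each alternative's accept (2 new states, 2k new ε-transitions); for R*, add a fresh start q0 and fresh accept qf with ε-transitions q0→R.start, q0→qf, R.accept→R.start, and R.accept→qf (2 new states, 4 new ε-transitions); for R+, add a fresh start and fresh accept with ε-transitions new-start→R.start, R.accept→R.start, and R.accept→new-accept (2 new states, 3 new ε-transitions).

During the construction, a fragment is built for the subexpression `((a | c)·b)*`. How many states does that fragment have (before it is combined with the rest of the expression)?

10

Fragment for `((a | c)·b)*`:
Each of the 3 symbol leaves contributes a 2-state fragment.
  a | c → 6 states
  (a | c)·b → 8 states
  ((a | c)·b)* → 10 states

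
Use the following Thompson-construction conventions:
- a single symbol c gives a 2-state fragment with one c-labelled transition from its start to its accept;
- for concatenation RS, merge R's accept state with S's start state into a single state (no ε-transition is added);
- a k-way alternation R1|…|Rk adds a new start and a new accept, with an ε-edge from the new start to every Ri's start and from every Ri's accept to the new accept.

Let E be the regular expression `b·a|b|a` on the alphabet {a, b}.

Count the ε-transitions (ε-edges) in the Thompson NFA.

Per subexpression:
Each of the 4 symbol leaves contributes 0 ε-transitions.
  b·a = 0 ε-transitions
  b·a|b|a = 6 ε-transitions

6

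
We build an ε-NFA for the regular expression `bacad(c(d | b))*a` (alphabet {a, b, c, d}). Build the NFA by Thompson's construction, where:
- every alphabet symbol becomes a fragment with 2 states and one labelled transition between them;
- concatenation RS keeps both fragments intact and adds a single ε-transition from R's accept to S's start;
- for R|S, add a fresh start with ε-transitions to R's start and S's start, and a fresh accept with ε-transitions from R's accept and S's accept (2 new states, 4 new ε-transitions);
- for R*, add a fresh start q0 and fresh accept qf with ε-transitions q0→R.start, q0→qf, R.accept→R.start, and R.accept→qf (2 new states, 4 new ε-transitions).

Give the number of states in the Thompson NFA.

Building bottom-up:
Each of the 9 symbol leaves contributes a 2-state fragment.
  d | b → 6 states
  c(d | b) → 8 states
  (c(d | b))* → 10 states
  bacad(c(d | b))*a → 22 states

22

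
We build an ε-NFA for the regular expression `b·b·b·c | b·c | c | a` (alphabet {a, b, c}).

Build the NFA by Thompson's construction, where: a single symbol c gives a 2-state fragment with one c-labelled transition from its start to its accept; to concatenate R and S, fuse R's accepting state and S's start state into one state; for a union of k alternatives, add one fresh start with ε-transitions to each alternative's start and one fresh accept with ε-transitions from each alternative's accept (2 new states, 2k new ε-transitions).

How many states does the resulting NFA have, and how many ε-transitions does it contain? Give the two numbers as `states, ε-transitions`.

Recursing over subexpressions:
Each of the 8 symbol leaves contributes 2 states and 0 ε-transitions.
  b·b·b·c → 5 states, 0 ε-transitions
  b·c → 3 states, 0 ε-transitions
  b·b·b·c | b·c | c | a → 14 states, 8 ε-transitions

14, 8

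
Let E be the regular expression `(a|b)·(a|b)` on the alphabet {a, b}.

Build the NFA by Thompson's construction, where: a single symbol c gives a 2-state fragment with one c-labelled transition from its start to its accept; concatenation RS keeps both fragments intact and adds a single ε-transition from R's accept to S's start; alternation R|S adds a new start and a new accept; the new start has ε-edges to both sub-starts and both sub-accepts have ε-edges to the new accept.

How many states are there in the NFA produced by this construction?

12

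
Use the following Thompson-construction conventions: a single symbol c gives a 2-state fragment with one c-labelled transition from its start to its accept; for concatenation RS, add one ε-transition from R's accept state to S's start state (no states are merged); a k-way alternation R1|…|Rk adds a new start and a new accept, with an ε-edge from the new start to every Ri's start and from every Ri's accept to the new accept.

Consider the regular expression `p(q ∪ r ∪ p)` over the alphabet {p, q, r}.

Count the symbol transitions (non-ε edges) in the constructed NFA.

Per subexpression:
Each of the 4 symbol leaves contributes exactly 1 symbol transition.
  q ∪ r ∪ p — 3 symbol transitions
  p(q ∪ r ∪ p) — 4 symbol transitions

4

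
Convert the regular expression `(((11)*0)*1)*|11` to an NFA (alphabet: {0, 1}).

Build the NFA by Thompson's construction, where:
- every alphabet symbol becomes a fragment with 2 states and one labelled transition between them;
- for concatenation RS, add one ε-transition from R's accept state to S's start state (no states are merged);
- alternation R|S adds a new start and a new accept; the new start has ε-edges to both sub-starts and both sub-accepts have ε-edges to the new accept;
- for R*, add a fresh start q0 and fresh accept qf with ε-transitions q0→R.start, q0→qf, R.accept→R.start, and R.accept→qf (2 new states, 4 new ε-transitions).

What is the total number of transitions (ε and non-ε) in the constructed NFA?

Building bottom-up:
Each of the 6 symbol leaves contributes 1 transition (1 symbol, 0 ε).
  11 = 3 transitions (2 symbol, 1 ε)
  (11)* = 7 transitions (2 symbol, 5 ε)
  (11)*0 = 9 transitions (3 symbol, 6 ε)
  ((11)*0)* = 13 transitions (3 symbol, 10 ε)
  ((11)*0)*1 = 15 transitions (4 symbol, 11 ε)
  (((11)*0)*1)* = 19 transitions (4 symbol, 15 ε)
  11 = 3 transitions (2 symbol, 1 ε)
  (((11)*0)*1)*|11 = 26 transitions (6 symbol, 20 ε)

26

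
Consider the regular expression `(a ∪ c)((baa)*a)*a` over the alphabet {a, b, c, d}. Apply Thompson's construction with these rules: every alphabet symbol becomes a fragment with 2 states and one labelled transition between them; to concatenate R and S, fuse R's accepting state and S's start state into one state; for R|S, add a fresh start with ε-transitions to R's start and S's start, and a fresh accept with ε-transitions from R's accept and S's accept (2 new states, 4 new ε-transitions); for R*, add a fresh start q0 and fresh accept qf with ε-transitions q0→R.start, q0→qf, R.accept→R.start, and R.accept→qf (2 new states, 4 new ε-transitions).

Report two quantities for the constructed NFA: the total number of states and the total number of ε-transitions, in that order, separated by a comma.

15, 12

Per subexpression:
Each of the 7 symbol leaves contributes 2 states and 0 ε-transitions.
  a ∪ c → 6 states, 4 ε-transitions
  baa → 4 states, 0 ε-transitions
  (baa)* → 6 states, 4 ε-transitions
  (baa)*a → 7 states, 4 ε-transitions
  ((baa)*a)* → 9 states, 8 ε-transitions
  (a ∪ c)((baa)*a)*a → 15 states, 12 ε-transitions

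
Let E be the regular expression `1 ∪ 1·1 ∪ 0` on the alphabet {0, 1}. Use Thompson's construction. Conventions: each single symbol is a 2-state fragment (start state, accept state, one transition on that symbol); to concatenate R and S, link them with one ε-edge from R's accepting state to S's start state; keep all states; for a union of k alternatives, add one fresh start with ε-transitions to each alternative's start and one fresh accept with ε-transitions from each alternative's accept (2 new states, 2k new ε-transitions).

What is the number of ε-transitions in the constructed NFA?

7

Building bottom-up:
Each of the 4 symbol leaves contributes 0 ε-transitions.
  1·1 — 1 ε-transition
  1 ∪ 1·1 ∪ 0 — 7 ε-transitions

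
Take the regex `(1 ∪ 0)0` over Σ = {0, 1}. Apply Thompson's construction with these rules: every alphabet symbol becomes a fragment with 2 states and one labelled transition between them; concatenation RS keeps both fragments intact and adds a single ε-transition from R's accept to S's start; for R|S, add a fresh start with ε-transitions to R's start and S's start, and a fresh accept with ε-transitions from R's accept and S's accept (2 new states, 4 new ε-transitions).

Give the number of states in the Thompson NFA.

Per subexpression:
Each of the 3 symbol leaves contributes a 2-state fragment.
  1 ∪ 0 = 6 states
  (1 ∪ 0)0 = 8 states

8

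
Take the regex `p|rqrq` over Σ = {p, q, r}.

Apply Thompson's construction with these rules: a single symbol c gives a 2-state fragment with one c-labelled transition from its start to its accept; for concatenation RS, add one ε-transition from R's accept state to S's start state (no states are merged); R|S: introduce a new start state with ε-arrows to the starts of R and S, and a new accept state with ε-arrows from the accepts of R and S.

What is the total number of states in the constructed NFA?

12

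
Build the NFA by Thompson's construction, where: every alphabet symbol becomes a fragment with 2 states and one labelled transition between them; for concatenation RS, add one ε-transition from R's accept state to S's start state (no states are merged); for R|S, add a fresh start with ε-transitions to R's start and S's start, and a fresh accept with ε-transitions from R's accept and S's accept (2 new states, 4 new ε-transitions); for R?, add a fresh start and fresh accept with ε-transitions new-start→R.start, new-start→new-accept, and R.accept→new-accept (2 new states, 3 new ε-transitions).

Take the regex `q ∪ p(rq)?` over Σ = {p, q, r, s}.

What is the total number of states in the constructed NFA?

By structural recursion:
Each of the 4 symbol leaves contributes a 2-state fragment.
  rq : 4 states
  (rq)? : 6 states
  p(rq)? : 8 states
  q ∪ p(rq)? : 12 states

12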